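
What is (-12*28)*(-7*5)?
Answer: 11760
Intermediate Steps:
(-12*28)*(-7*5) = -336*(-35) = 11760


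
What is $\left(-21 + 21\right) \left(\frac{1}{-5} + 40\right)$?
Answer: $0$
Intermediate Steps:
$\left(-21 + 21\right) \left(\frac{1}{-5} + 40\right) = 0 \left(- \frac{1}{5} + 40\right) = 0 \cdot \frac{199}{5} = 0$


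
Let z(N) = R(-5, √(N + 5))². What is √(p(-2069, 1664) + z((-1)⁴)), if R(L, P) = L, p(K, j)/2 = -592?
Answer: I*√1159 ≈ 34.044*I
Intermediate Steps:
p(K, j) = -1184 (p(K, j) = 2*(-592) = -1184)
z(N) = 25 (z(N) = (-5)² = 25)
√(p(-2069, 1664) + z((-1)⁴)) = √(-1184 + 25) = √(-1159) = I*√1159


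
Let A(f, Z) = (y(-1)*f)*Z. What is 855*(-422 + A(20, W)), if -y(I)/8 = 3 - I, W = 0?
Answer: -360810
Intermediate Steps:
y(I) = -24 + 8*I (y(I) = -8*(3 - I) = -24 + 8*I)
A(f, Z) = -32*Z*f (A(f, Z) = ((-24 + 8*(-1))*f)*Z = ((-24 - 8)*f)*Z = (-32*f)*Z = -32*Z*f)
855*(-422 + A(20, W)) = 855*(-422 - 32*0*20) = 855*(-422 + 0) = 855*(-422) = -360810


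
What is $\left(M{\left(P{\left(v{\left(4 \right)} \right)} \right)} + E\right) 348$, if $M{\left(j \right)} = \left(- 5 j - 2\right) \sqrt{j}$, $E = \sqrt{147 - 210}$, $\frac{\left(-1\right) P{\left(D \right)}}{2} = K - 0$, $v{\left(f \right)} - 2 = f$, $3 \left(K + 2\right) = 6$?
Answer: $1044 i \sqrt{7} \approx 2762.2 i$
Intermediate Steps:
$K = 0$ ($K = -2 + \frac{1}{3} \cdot 6 = -2 + 2 = 0$)
$v{\left(f \right)} = 2 + f$
$P{\left(D \right)} = 0$ ($P{\left(D \right)} = - 2 \left(0 - 0\right) = - 2 \left(0 + 0\right) = \left(-2\right) 0 = 0$)
$E = 3 i \sqrt{7}$ ($E = \sqrt{-63} = 3 i \sqrt{7} \approx 7.9373 i$)
$M{\left(j \right)} = \sqrt{j} \left(-2 - 5 j\right)$ ($M{\left(j \right)} = \left(-2 - 5 j\right) \sqrt{j} = \sqrt{j} \left(-2 - 5 j\right)$)
$\left(M{\left(P{\left(v{\left(4 \right)} \right)} \right)} + E\right) 348 = \left(\sqrt{0} \left(-2 - 0\right) + 3 i \sqrt{7}\right) 348 = \left(0 \left(-2 + 0\right) + 3 i \sqrt{7}\right) 348 = \left(0 \left(-2\right) + 3 i \sqrt{7}\right) 348 = \left(0 + 3 i \sqrt{7}\right) 348 = 3 i \sqrt{7} \cdot 348 = 1044 i \sqrt{7}$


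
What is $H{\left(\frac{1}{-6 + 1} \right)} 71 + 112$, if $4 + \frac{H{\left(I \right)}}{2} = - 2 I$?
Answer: $- \frac{1996}{5} \approx -399.2$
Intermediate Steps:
$H{\left(I \right)} = -8 - 4 I$ ($H{\left(I \right)} = -8 + 2 \left(- 2 I\right) = -8 - 4 I$)
$H{\left(\frac{1}{-6 + 1} \right)} 71 + 112 = \left(-8 - \frac{4}{-6 + 1}\right) 71 + 112 = \left(-8 - \frac{4}{-5}\right) 71 + 112 = \left(-8 - - \frac{4}{5}\right) 71 + 112 = \left(-8 + \frac{4}{5}\right) 71 + 112 = \left(- \frac{36}{5}\right) 71 + 112 = - \frac{2556}{5} + 112 = - \frac{1996}{5}$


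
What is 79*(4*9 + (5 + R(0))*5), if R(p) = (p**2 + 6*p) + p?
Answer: 4819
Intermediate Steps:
R(p) = p**2 + 7*p
79*(4*9 + (5 + R(0))*5) = 79*(4*9 + (5 + 0*(7 + 0))*5) = 79*(36 + (5 + 0*7)*5) = 79*(36 + (5 + 0)*5) = 79*(36 + 5*5) = 79*(36 + 25) = 79*61 = 4819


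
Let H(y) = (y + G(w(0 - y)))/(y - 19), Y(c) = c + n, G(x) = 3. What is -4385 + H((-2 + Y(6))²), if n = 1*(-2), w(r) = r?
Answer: -65782/15 ≈ -4385.5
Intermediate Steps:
n = -2
Y(c) = -2 + c (Y(c) = c - 2 = -2 + c)
H(y) = (3 + y)/(-19 + y) (H(y) = (y + 3)/(y - 19) = (3 + y)/(-19 + y))
-4385 + H((-2 + Y(6))²) = -4385 + (3 + (-2 + (-2 + 6))²)/(-19 + (-2 + (-2 + 6))²) = -4385 + (3 + (-2 + 4)²)/(-19 + (-2 + 4)²) = -4385 + (3 + 2²)/(-19 + 2²) = -4385 + (3 + 4)/(-19 + 4) = -4385 + 7/(-15) = -4385 - 1/15*7 = -4385 - 7/15 = -65782/15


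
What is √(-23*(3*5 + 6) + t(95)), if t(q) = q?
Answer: 2*I*√97 ≈ 19.698*I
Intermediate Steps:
√(-23*(3*5 + 6) + t(95)) = √(-23*(3*5 + 6) + 95) = √(-23*(15 + 6) + 95) = √(-23*21 + 95) = √(-483 + 95) = √(-388) = 2*I*√97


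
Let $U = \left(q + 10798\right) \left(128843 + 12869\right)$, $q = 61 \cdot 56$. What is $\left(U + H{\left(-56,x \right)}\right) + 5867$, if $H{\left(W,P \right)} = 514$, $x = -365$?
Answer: $2014300749$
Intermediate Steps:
$q = 3416$
$U = 2014294368$ ($U = \left(3416 + 10798\right) \left(128843 + 12869\right) = 14214 \cdot 141712 = 2014294368$)
$\left(U + H{\left(-56,x \right)}\right) + 5867 = \left(2014294368 + 514\right) + 5867 = 2014294882 + 5867 = 2014300749$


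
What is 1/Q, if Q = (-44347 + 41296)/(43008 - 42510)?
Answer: -166/1017 ≈ -0.16323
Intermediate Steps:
Q = -1017/166 (Q = -3051/498 = -3051*1/498 = -1017/166 ≈ -6.1265)
1/Q = 1/(-1017/166) = -166/1017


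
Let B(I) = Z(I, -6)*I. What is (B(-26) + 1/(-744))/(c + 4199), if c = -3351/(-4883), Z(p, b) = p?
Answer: 2455870669/15257258592 ≈ 0.16096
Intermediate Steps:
B(I) = I² (B(I) = I*I = I²)
c = 3351/4883 (c = -3351*(-1/4883) = 3351/4883 ≈ 0.68626)
(B(-26) + 1/(-744))/(c + 4199) = ((-26)² + 1/(-744))/(3351/4883 + 4199) = (676 - 1/744)/(20507068/4883) = (502943/744)*(4883/20507068) = 2455870669/15257258592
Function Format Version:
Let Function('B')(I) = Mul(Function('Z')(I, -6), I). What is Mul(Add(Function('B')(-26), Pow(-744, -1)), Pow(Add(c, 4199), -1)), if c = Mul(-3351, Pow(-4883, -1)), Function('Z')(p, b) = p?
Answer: Rational(2455870669, 15257258592) ≈ 0.16096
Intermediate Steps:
Function('B')(I) = Pow(I, 2) (Function('B')(I) = Mul(I, I) = Pow(I, 2))
c = Rational(3351, 4883) (c = Mul(-3351, Rational(-1, 4883)) = Rational(3351, 4883) ≈ 0.68626)
Mul(Add(Function('B')(-26), Pow(-744, -1)), Pow(Add(c, 4199), -1)) = Mul(Add(Pow(-26, 2), Pow(-744, -1)), Pow(Add(Rational(3351, 4883), 4199), -1)) = Mul(Add(676, Rational(-1, 744)), Pow(Rational(20507068, 4883), -1)) = Mul(Rational(502943, 744), Rational(4883, 20507068)) = Rational(2455870669, 15257258592)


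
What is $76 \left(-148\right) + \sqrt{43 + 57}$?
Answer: $-11238$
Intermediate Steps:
$76 \left(-148\right) + \sqrt{43 + 57} = -11248 + \sqrt{100} = -11248 + 10 = -11238$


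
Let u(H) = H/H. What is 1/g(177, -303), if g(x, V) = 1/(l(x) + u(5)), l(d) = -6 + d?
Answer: 172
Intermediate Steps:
u(H) = 1
g(x, V) = 1/(-5 + x) (g(x, V) = 1/((-6 + x) + 1) = 1/(-5 + x))
1/g(177, -303) = 1/(1/(-5 + 177)) = 1/(1/172) = 172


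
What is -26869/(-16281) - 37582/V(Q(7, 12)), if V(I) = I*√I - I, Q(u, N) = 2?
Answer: -305909402/16281 - 18791*√2 ≈ -45364.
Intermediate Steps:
V(I) = I^(3/2) - I
-26869/(-16281) - 37582/V(Q(7, 12)) = -26869/(-16281) - 37582/(2^(3/2) - 1*2) = -26869*(-1/16281) - 37582/(2*√2 - 2) = 26869/16281 - 37582/(-2 + 2*√2)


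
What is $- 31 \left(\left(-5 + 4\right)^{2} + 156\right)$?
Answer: $-4867$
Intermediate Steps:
$- 31 \left(\left(-5 + 4\right)^{2} + 156\right) = - 31 \left(\left(-1\right)^{2} + 156\right) = - 31 \left(1 + 156\right) = \left(-31\right) 157 = -4867$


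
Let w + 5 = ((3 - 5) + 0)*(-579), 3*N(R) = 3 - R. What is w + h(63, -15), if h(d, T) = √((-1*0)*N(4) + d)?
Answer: 1153 + 3*√7 ≈ 1160.9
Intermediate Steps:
N(R) = 1 - R/3 (N(R) = (3 - R)/3 = 1 - R/3)
h(d, T) = √d (h(d, T) = √((-1*0)*(1 - ⅓*4) + d) = √(0*(1 - 4/3) + d) = √(0*(-⅓) + d) = √(0 + d) = √d)
w = 1153 (w = -5 + ((3 - 5) + 0)*(-579) = -5 + (-2 + 0)*(-579) = -5 - 2*(-579) = -5 + 1158 = 1153)
w + h(63, -15) = 1153 + √63 = 1153 + 3*√7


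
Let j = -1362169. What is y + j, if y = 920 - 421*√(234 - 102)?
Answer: -1361249 - 842*√33 ≈ -1.3661e+6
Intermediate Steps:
y = 920 - 842*√33 ≈ -3916.9
y + j = (920 - 842*√33) - 1362169 = -1361249 - 842*√33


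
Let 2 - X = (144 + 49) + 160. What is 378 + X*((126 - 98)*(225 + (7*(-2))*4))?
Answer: -1660554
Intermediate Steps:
X = -351 (X = 2 - ((144 + 49) + 160) = 2 - (193 + 160) = 2 - 1*353 = 2 - 353 = -351)
378 + X*((126 - 98)*(225 + (7*(-2))*4)) = 378 - 351*(126 - 98)*(225 + (7*(-2))*4) = 378 - 9828*(225 - 14*4) = 378 - 9828*(225 - 56) = 378 - 9828*169 = 378 - 351*4732 = 378 - 1660932 = -1660554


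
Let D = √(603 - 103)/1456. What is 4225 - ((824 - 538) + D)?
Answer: 3939 - 5*√5/728 ≈ 3939.0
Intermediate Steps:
D = 5*√5/728 (D = √500*(1/1456) = (10*√5)*(1/1456) = 5*√5/728 ≈ 0.015358)
4225 - ((824 - 538) + D) = 4225 - ((824 - 538) + 5*√5/728) = 4225 - (286 + 5*√5/728) = 4225 + (-286 - 5*√5/728) = 3939 - 5*√5/728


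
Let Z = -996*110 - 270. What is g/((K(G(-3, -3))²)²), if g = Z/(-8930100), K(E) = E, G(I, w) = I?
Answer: 3661/24111270 ≈ 0.00015184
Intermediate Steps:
Z = -109830 (Z = -109560 - 270 = -109830)
g = 3661/297670 (g = -109830/(-8930100) = -109830*(-1/8930100) = 3661/297670 ≈ 0.012299)
g/((K(G(-3, -3))²)²) = 3661/(297670*(((-3)²)²)) = 3661/(297670*(9²)) = (3661/297670)/81 = (3661/297670)*(1/81) = 3661/24111270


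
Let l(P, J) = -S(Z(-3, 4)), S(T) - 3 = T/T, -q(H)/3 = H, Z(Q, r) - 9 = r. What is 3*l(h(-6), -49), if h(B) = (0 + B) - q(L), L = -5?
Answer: -12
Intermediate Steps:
Z(Q, r) = 9 + r
q(H) = -3*H
S(T) = 4 (S(T) = 3 + T/T = 3 + 1 = 4)
h(B) = -15 + B (h(B) = (0 + B) - (-3)*(-5) = B - 1*15 = B - 15 = -15 + B)
l(P, J) = -4 (l(P, J) = -1*4 = -4)
3*l(h(-6), -49) = 3*(-4) = -12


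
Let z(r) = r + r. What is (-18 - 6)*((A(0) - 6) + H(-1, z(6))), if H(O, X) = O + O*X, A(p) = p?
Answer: 456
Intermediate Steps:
z(r) = 2*r
(-18 - 6)*((A(0) - 6) + H(-1, z(6))) = (-18 - 6)*((0 - 6) - (1 + 2*6)) = -24*(-6 - (1 + 12)) = -24*(-6 - 1*13) = -24*(-6 - 13) = -24*(-19) = 456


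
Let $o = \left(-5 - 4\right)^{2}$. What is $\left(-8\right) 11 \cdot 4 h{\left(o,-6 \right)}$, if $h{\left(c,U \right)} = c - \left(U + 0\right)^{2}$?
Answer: $-15840$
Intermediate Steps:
$o = 81$ ($o = \left(-9\right)^{2} = 81$)
$h{\left(c,U \right)} = c - U^{2}$
$\left(-8\right) 11 \cdot 4 h{\left(o,-6 \right)} = \left(-8\right) 11 \cdot 4 \left(81 - \left(-6\right)^{2}\right) = \left(-88\right) 4 \left(81 - 36\right) = - 352 \left(81 - 36\right) = \left(-352\right) 45 = -15840$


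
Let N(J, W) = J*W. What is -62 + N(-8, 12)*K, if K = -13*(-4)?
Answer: -5054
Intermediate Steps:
K = 52
-62 + N(-8, 12)*K = -62 - 8*12*52 = -62 - 96*52 = -62 - 4992 = -5054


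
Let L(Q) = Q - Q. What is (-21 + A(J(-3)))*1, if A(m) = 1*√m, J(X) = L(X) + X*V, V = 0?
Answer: -21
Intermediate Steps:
L(Q) = 0
J(X) = 0 (J(X) = 0 + X*0 = 0 + 0 = 0)
A(m) = √m
(-21 + A(J(-3)))*1 = (-21 + √0)*1 = (-21 + 0)*1 = -21*1 = -21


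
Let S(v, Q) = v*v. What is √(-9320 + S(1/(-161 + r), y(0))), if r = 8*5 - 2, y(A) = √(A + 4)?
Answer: I*√141002279/123 ≈ 96.54*I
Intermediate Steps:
y(A) = √(4 + A)
r = 38 (r = 40 - 2 = 38)
S(v, Q) = v²
√(-9320 + S(1/(-161 + r), y(0))) = √(-9320 + (1/(-161 + 38))²) = √(-9320 + (1/(-123))²) = √(-9320 + (-1/123)²) = √(-9320 + 1/15129) = √(-141002279/15129) = I*√141002279/123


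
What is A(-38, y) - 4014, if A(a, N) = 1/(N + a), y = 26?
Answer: -48169/12 ≈ -4014.1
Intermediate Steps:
A(-38, y) - 4014 = 1/(26 - 38) - 4014 = 1/(-12) - 4014 = -1/12 - 4014 = -48169/12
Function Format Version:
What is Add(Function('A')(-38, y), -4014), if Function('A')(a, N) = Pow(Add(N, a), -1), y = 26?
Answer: Rational(-48169, 12) ≈ -4014.1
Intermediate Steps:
Add(Function('A')(-38, y), -4014) = Add(Pow(Add(26, -38), -1), -4014) = Add(Pow(-12, -1), -4014) = Add(Rational(-1, 12), -4014) = Rational(-48169, 12)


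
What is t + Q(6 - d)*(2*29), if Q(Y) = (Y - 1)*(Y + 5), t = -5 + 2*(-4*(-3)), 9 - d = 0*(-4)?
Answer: -445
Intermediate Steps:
d = 9 (d = 9 - 0*(-4) = 9 - 1*0 = 9 + 0 = 9)
t = 19 (t = -5 + 2*12 = -5 + 24 = 19)
Q(Y) = (-1 + Y)*(5 + Y)
t + Q(6 - d)*(2*29) = 19 + (-5 + (6 - 1*9)² + 4*(6 - 1*9))*(2*29) = 19 + (-5 + (6 - 9)² + 4*(6 - 9))*58 = 19 + (-5 + (-3)² + 4*(-3))*58 = 19 + (-5 + 9 - 12)*58 = 19 - 8*58 = 19 - 464 = -445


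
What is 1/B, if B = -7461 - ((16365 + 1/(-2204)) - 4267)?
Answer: -2204/43108035 ≈ -5.1127e-5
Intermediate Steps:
B = -43108035/2204 (B = -7461 - ((16365 - 1/2204) - 4267) = -7461 - (36068459/2204 - 4267) = -7461 - 1*26663991/2204 = -7461 - 26663991/2204 = -43108035/2204 ≈ -19559.)
1/B = 1/(-43108035/2204) = -2204/43108035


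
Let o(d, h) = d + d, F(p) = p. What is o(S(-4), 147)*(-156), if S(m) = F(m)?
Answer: 1248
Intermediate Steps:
S(m) = m
o(d, h) = 2*d
o(S(-4), 147)*(-156) = (2*(-4))*(-156) = -8*(-156) = 1248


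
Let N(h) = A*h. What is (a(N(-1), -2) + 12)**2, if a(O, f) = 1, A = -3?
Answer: 169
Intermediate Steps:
N(h) = -3*h
(a(N(-1), -2) + 12)**2 = (1 + 12)**2 = 13**2 = 169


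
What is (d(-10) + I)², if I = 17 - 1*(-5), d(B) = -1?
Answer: 441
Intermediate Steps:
I = 22 (I = 17 + 5 = 22)
(d(-10) + I)² = (-1 + 22)² = 21² = 441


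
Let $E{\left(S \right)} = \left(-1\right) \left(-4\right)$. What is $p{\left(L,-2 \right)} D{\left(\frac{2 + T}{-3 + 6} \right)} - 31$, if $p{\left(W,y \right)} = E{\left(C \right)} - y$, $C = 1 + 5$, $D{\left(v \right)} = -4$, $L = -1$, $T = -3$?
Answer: $-55$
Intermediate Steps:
$C = 6$
$E{\left(S \right)} = 4$
$p{\left(W,y \right)} = 4 - y$
$p{\left(L,-2 \right)} D{\left(\frac{2 + T}{-3 + 6} \right)} - 31 = \left(4 - -2\right) \left(-4\right) - 31 = \left(4 + 2\right) \left(-4\right) - 31 = 6 \left(-4\right) - 31 = -24 - 31 = -55$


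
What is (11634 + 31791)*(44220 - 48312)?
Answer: -177695100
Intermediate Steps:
(11634 + 31791)*(44220 - 48312) = 43425*(-4092) = -177695100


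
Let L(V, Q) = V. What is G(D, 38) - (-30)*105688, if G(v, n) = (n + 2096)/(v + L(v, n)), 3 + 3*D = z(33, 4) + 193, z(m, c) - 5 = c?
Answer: 630960561/199 ≈ 3.1707e+6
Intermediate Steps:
z(m, c) = 5 + c
D = 199/3 (D = -1 + ((5 + 4) + 193)/3 = -1 + (9 + 193)/3 = -1 + (⅓)*202 = -1 + 202/3 = 199/3 ≈ 66.333)
G(v, n) = (2096 + n)/(2*v) (G(v, n) = (n + 2096)/(v + v) = (2096 + n)/((2*v)) = (2096 + n)*(1/(2*v)) = (2096 + n)/(2*v))
G(D, 38) - (-30)*105688 = (2096 + 38)/(2*(199/3)) - (-30)*105688 = (½)*(3/199)*2134 - 1*(-3170640) = 3201/199 + 3170640 = 630960561/199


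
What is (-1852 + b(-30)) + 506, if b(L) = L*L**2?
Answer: -28346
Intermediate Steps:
b(L) = L**3
(-1852 + b(-30)) + 506 = (-1852 + (-30)**3) + 506 = (-1852 - 27000) + 506 = -28852 + 506 = -28346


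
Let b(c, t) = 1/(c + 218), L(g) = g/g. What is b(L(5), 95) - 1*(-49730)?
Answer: 10890871/219 ≈ 49730.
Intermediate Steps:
L(g) = 1
b(c, t) = 1/(218 + c)
b(L(5), 95) - 1*(-49730) = 1/(218 + 1) - 1*(-49730) = 1/219 + 49730 = 10890871/219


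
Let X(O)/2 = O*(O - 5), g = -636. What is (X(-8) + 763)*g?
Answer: -617556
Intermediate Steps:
X(O) = 2*O*(-5 + O) (X(O) = 2*(O*(O - 5)) = 2*(O*(-5 + O)) = 2*O*(-5 + O))
(X(-8) + 763)*g = (2*(-8)*(-5 - 8) + 763)*(-636) = (2*(-8)*(-13) + 763)*(-636) = (208 + 763)*(-636) = 971*(-636) = -617556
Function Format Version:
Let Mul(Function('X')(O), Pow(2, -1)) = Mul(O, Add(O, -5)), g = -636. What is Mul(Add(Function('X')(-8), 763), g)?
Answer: -617556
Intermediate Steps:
Function('X')(O) = Mul(2, O, Add(-5, O)) (Function('X')(O) = Mul(2, Mul(O, Add(O, -5))) = Mul(2, Mul(O, Add(-5, O))) = Mul(2, O, Add(-5, O)))
Mul(Add(Function('X')(-8), 763), g) = Mul(Add(Mul(2, -8, Add(-5, -8)), 763), -636) = Mul(Add(Mul(2, -8, -13), 763), -636) = Mul(Add(208, 763), -636) = Mul(971, -636) = -617556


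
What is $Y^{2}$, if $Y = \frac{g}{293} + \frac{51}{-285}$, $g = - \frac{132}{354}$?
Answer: $\frac{87597648961}{2697034330225} \approx 0.032479$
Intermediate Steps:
$g = - \frac{22}{59}$ ($g = \left(-132\right) \frac{1}{354} = - \frac{22}{59} \approx -0.37288$)
$Y = - \frac{295969}{1642265}$ ($Y = - \frac{22}{59 \cdot 293} + \frac{51}{-285} = \left(- \frac{22}{59}\right) \frac{1}{293} + 51 \left(- \frac{1}{285}\right) = - \frac{22}{17287} - \frac{17}{95} = - \frac{295969}{1642265} \approx -0.18022$)
$Y^{2} = \left(- \frac{295969}{1642265}\right)^{2} = \frac{87597648961}{2697034330225}$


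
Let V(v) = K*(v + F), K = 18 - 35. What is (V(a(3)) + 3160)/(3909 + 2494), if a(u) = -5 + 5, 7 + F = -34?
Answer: 203/337 ≈ 0.60237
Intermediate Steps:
F = -41 (F = -7 - 34 = -41)
K = -17
a(u) = 0
V(v) = 697 - 17*v (V(v) = -17*(v - 41) = -17*(-41 + v) = 697 - 17*v)
(V(a(3)) + 3160)/(3909 + 2494) = ((697 - 17*0) + 3160)/(3909 + 2494) = ((697 + 0) + 3160)/6403 = (697 + 3160)*(1/6403) = 3857*(1/6403) = 203/337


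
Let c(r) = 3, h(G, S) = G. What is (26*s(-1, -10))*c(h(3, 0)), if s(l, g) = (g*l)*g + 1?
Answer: -7722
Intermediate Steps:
s(l, g) = 1 + l*g² (s(l, g) = l*g² + 1 = 1 + l*g²)
(26*s(-1, -10))*c(h(3, 0)) = (26*(1 - 1*(-10)²))*3 = (26*(1 - 1*100))*3 = (26*(1 - 100))*3 = (26*(-99))*3 = -2574*3 = -7722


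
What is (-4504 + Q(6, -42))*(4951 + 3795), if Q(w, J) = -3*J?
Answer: -38289988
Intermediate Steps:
(-4504 + Q(6, -42))*(4951 + 3795) = (-4504 - 3*(-42))*(4951 + 3795) = (-4504 + 126)*8746 = -4378*8746 = -38289988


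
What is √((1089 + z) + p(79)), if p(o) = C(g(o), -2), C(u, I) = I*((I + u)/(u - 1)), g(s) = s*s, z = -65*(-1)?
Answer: √700876995/780 ≈ 33.941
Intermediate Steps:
z = 65
g(s) = s²
C(u, I) = I*(I + u)/(-1 + u) (C(u, I) = I*((I + u)/(-1 + u)) = I*(I + u)/(-1 + u))
p(o) = -2*(-2 + o²)/(-1 + o²)
√((1089 + z) + p(79)) = √((1089 + 65) + 2*(2 - 1*79²)/(-1 + 79²)) = √(1154 + 2*(2 - 1*6241)/(-1 + 6241)) = √(1154 + 2*(2 - 6241)/6240) = √(1154 + 2*(1/6240)*(-6239)) = √(1154 - 6239/3120) = √(3594241/3120) = √700876995/780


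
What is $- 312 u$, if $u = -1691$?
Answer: $527592$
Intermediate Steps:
$- 312 u = \left(-312\right) \left(-1691\right) = 527592$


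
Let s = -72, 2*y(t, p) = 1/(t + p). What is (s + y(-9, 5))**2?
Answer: 332929/64 ≈ 5202.0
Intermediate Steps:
y(t, p) = 1/(2*(p + t)) (y(t, p) = 1/(2*(t + p)) = 1/(2*(p + t)))
(s + y(-9, 5))**2 = (-72 + 1/(2*(5 - 9)))**2 = (-72 + (1/2)/(-4))**2 = (-72 + (1/2)*(-1/4))**2 = (-72 - 1/8)**2 = (-577/8)**2 = 332929/64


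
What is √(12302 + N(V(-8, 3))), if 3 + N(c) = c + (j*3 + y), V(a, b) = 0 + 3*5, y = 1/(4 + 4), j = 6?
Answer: √197314/4 ≈ 111.05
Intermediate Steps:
y = ⅛ (y = 1/8 = ⅛ ≈ 0.12500)
V(a, b) = 15 (V(a, b) = 0 + 15 = 15)
N(c) = 121/8 + c (N(c) = -3 + (c + (6*3 + ⅛)) = -3 + (c + (18 + ⅛)) = -3 + (c + 145/8) = -3 + (145/8 + c) = 121/8 + c)
√(12302 + N(V(-8, 3))) = √(12302 + (121/8 + 15)) = √(12302 + 241/8) = √(98657/8) = √197314/4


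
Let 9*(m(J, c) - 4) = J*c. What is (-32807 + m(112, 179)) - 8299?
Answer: -349870/9 ≈ -38874.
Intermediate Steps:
m(J, c) = 4 + J*c/9 (m(J, c) = 4 + (J*c)/9 = 4 + J*c/9)
(-32807 + m(112, 179)) - 8299 = (-32807 + (4 + (⅑)*112*179)) - 8299 = (-32807 + (4 + 20048/9)) - 8299 = (-32807 + 20084/9) - 8299 = -275179/9 - 8299 = -349870/9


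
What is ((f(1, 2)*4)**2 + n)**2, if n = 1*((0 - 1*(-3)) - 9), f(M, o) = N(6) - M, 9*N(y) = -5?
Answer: 7022500/6561 ≈ 1070.3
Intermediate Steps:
N(y) = -5/9 (N(y) = (1/9)*(-5) = -5/9)
f(M, o) = -5/9 - M
n = -6 (n = 1*((0 + 3) - 9) = 1*(3 - 9) = 1*(-6) = -6)
((f(1, 2)*4)**2 + n)**2 = (((-5/9 - 1*1)*4)**2 - 6)**2 = (((-5/9 - 1)*4)**2 - 6)**2 = ((-14/9*4)**2 - 6)**2 = ((-56/9)**2 - 6)**2 = (3136/81 - 6)**2 = (2650/81)**2 = 7022500/6561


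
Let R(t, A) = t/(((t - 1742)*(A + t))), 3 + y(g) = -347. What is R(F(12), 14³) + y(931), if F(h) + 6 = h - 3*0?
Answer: -835450003/2387000 ≈ -350.00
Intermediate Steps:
F(h) = -6 + h (F(h) = -6 + (h - 3*0) = -6 + (h + 0) = -6 + h)
y(g) = -350 (y(g) = -3 - 347 = -350)
R(t, A) = t/((-1742 + t)*(A + t)) (R(t, A) = t/(((-1742 + t)*(A + t))) = t*(1/((-1742 + t)*(A + t))) = t/((-1742 + t)*(A + t)))
R(F(12), 14³) + y(931) = (-6 + 12)/((-6 + 12)² - 1742*14³ - 1742*(-6 + 12) + 14³*(-6 + 12)) - 350 = 6/(6² - 1742*2744 - 1742*6 + 2744*6) - 350 = 6/(36 - 4780048 - 10452 + 16464) - 350 = 6/(-4774000) - 350 = 6*(-1/4774000) - 350 = -3/2387000 - 350 = -835450003/2387000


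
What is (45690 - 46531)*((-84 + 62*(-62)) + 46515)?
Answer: -35815667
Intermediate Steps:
(45690 - 46531)*((-84 + 62*(-62)) + 46515) = -841*((-84 - 3844) + 46515) = -841*(-3928 + 46515) = -841*42587 = -35815667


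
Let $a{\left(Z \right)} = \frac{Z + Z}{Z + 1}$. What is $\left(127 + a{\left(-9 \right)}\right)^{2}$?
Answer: $\frac{267289}{16} \approx 16706.0$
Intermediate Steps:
$a{\left(Z \right)} = \frac{2 Z}{1 + Z}$
$\left(127 + a{\left(-9 \right)}\right)^{2} = \left(127 + 2 \left(-9\right) \frac{1}{1 - 9}\right)^{2} = \left(127 + 2 \left(-9\right) \frac{1}{-8}\right)^{2} = \left(127 + 2 \left(-9\right) \left(- \frac{1}{8}\right)\right)^{2} = \left(127 + \frac{9}{4}\right)^{2} = \left(\frac{517}{4}\right)^{2} = \frac{267289}{16}$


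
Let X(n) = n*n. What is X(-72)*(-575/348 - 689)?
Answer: -103829904/29 ≈ -3.5803e+6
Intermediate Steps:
X(n) = n²
X(-72)*(-575/348 - 689) = (-72)²*(-575/348 - 689) = 5184*(-575*1/348 - 689) = 5184*(-575/348 - 689) = 5184*(-240347/348) = -103829904/29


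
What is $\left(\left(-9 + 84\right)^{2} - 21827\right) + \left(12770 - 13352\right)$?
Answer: $-16784$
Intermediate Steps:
$\left(\left(-9 + 84\right)^{2} - 21827\right) + \left(12770 - 13352\right) = \left(75^{2} - 21827\right) + \left(12770 - 13352\right) = \left(5625 - 21827\right) - 582 = -16202 - 582 = -16784$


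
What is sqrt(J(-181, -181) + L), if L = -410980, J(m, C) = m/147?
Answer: I*sqrt(181242723)/21 ≈ 641.08*I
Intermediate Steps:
J(m, C) = m/147 (J(m, C) = m*(1/147) = m/147)
sqrt(J(-181, -181) + L) = sqrt((1/147)*(-181) - 410980) = sqrt(-181/147 - 410980) = sqrt(-60414241/147) = I*sqrt(181242723)/21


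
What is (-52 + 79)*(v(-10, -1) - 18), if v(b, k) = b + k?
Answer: -783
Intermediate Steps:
(-52 + 79)*(v(-10, -1) - 18) = (-52 + 79)*((-10 - 1) - 18) = 27*(-11 - 18) = 27*(-29) = -783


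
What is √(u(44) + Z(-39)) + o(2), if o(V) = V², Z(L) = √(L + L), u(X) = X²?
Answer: 4 + √(1936 + I*√78) ≈ 48.0 + 0.10036*I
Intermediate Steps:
Z(L) = √2*√L (Z(L) = √(2*L) = √2*√L)
√(u(44) + Z(-39)) + o(2) = √(44² + √2*√(-39)) + 2² = √(1936 + √2*(I*√39)) + 4 = √(1936 + I*√78) + 4 = 4 + √(1936 + I*√78)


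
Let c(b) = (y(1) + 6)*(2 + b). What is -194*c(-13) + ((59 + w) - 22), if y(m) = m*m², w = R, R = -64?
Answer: 14911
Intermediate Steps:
w = -64
y(m) = m³
c(b) = 14 + 7*b (c(b) = (1³ + 6)*(2 + b) = (1 + 6)*(2 + b) = 7*(2 + b) = 14 + 7*b)
-194*c(-13) + ((59 + w) - 22) = -194*(14 + 7*(-13)) + ((59 - 64) - 22) = -194*(14 - 91) + (-5 - 22) = -194*(-77) - 27 = 14938 - 27 = 14911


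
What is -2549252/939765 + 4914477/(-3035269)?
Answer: -12356119046693/2852439571785 ≈ -4.3318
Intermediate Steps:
-2549252/939765 + 4914477/(-3035269) = -2549252*1/939765 + 4914477*(-1/3035269) = -2549252/939765 - 4914477/3035269 = -12356119046693/2852439571785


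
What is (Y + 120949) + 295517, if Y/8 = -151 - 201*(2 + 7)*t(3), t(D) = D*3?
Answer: 285010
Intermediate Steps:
t(D) = 3*D
Y = -131456 (Y = 8*(-151 - 201*(2 + 7)*3*3) = 8*(-151 - 1809*9) = 8*(-151 - 201*81) = 8*(-151 - 16281) = 8*(-16432) = -131456)
(Y + 120949) + 295517 = (-131456 + 120949) + 295517 = -10507 + 295517 = 285010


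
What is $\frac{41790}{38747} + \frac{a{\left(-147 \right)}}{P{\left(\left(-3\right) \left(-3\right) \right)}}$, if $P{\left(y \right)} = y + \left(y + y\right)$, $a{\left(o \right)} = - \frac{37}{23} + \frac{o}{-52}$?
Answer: $\frac{1405937059}{1251218124} \approx 1.1237$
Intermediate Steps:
$a{\left(o \right)} = - \frac{37}{23} - \frac{o}{52}$ ($a{\left(o \right)} = \left(-37\right) \frac{1}{23} + o \left(- \frac{1}{52}\right) = - \frac{37}{23} - \frac{o}{52}$)
$P{\left(y \right)} = 3 y$ ($P{\left(y \right)} = y + 2 y = 3 y$)
$\frac{41790}{38747} + \frac{a{\left(-147 \right)}}{P{\left(\left(-3\right) \left(-3\right) \right)}} = \frac{41790}{38747} + \frac{- \frac{37}{23} - - \frac{147}{52}}{3 \left(\left(-3\right) \left(-3\right)\right)} = 41790 \cdot \frac{1}{38747} + \frac{- \frac{37}{23} + \frac{147}{52}}{3 \cdot 9} = \frac{41790}{38747} + \frac{1457}{1196 \cdot 27} = \frac{41790}{38747} + \frac{1457}{1196} \cdot \frac{1}{27} = \frac{41790}{38747} + \frac{1457}{32292} = \frac{1405937059}{1251218124}$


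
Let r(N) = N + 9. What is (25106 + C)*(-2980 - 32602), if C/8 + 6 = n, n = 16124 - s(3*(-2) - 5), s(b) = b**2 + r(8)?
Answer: -5442124572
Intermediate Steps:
r(N) = 9 + N
s(b) = 17 + b**2 (s(b) = b**2 + (9 + 8) = b**2 + 17 = 17 + b**2)
n = 15986 (n = 16124 - (17 + (3*(-2) - 5)**2) = 16124 - (17 + (-6 - 5)**2) = 16124 - (17 + (-11)**2) = 16124 - (17 + 121) = 16124 - 1*138 = 16124 - 138 = 15986)
C = 127840 (C = -48 + 8*15986 = -48 + 127888 = 127840)
(25106 + C)*(-2980 - 32602) = (25106 + 127840)*(-2980 - 32602) = 152946*(-35582) = -5442124572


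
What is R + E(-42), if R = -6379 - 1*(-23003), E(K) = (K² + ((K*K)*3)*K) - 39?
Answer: -203915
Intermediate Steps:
E(K) = -39 + K² + 3*K³ (E(K) = (K² + (K²*3)*K) - 39 = (K² + (3*K²)*K) - 39 = (K² + 3*K³) - 39 = -39 + K² + 3*K³)
R = 16624 (R = -6379 + 23003 = 16624)
R + E(-42) = 16624 + (-39 + (-42)² + 3*(-42)³) = 16624 + (-39 + 1764 + 3*(-74088)) = 16624 + (-39 + 1764 - 222264) = 16624 - 220539 = -203915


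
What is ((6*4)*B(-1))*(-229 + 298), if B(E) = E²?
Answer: 1656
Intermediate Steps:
((6*4)*B(-1))*(-229 + 298) = ((6*4)*(-1)²)*(-229 + 298) = (24*1)*69 = 24*69 = 1656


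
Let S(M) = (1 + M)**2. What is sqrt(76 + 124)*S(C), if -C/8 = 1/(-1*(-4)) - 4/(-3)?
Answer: 12250*sqrt(2)/9 ≈ 1924.9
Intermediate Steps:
C = -38/3 (C = -8*(1/(-1*(-4)) - 4/(-3)) = -8*(1/4 - 4*(-1/3)) = -8*(1*(1/4) + 4/3) = -8*(1/4 + 4/3) = -8*19/12 = -38/3 ≈ -12.667)
sqrt(76 + 124)*S(C) = sqrt(76 + 124)*(1 - 38/3)**2 = sqrt(200)*(-35/3)**2 = (10*sqrt(2))*(1225/9) = 12250*sqrt(2)/9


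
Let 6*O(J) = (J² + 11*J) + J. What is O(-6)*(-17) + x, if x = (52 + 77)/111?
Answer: 3817/37 ≈ 103.16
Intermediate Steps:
x = 43/37 (x = 129*(1/111) = 43/37 ≈ 1.1622)
O(J) = 2*J + J²/6 (O(J) = ((J² + 11*J) + J)/6 = (J² + 12*J)/6 = 2*J + J²/6)
O(-6)*(-17) + x = ((⅙)*(-6)*(12 - 6))*(-17) + 43/37 = ((⅙)*(-6)*6)*(-17) + 43/37 = -6*(-17) + 43/37 = 102 + 43/37 = 3817/37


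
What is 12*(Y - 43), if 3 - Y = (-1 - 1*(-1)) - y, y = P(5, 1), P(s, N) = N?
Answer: -468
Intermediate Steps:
y = 1
Y = 4 (Y = 3 - ((-1 - 1*(-1)) - 1*1) = 3 - ((-1 + 1) - 1) = 3 - (0 - 1) = 3 - 1*(-1) = 3 + 1 = 4)
12*(Y - 43) = 12*(4 - 43) = 12*(-39) = -468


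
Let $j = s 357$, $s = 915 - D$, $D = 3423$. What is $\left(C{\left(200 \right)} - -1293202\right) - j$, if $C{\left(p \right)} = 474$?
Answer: $2189032$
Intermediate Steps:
$s = -2508$ ($s = 915 - 3423 = -2508$)
$j = -895356$ ($j = \left(-2508\right) 357 = -895356$)
$\left(C{\left(200 \right)} - -1293202\right) - j = \left(474 - -1293202\right) - -895356 = \left(474 + 1293202\right) + 895356 = 1293676 + 895356 = 2189032$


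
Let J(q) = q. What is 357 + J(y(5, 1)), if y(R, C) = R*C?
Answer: 362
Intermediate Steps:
y(R, C) = C*R
357 + J(y(5, 1)) = 357 + 1*5 = 357 + 5 = 362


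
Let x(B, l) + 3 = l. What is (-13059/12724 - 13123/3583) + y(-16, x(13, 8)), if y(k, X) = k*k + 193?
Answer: 20256183859/45590092 ≈ 444.31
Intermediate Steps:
x(B, l) = -3 + l
y(k, X) = 193 + k² (y(k, X) = k² + 193 = 193 + k²)
(-13059/12724 - 13123/3583) + y(-16, x(13, 8)) = (-13059/12724 - 13123/3583) + (193 + (-16)²) = (-13059*1/12724 - 13123*1/3583) + (193 + 256) = (-13059/12724 - 13123/3583) + 449 = -213767449/45590092 + 449 = 20256183859/45590092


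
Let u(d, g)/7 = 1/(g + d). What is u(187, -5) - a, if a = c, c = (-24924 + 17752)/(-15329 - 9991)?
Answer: -10072/41145 ≈ -0.24479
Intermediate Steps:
c = 1793/6330 (c = -7172/(-25320) = -7172*(-1/25320) = 1793/6330 ≈ 0.28325)
u(d, g) = 7/(d + g) (u(d, g) = 7/(g + d) = 7/(d + g))
a = 1793/6330 ≈ 0.28325
u(187, -5) - a = 7/(187 - 5) - 1*1793/6330 = 7/182 - 1793/6330 = 7*(1/182) - 1793/6330 = 1/26 - 1793/6330 = -10072/41145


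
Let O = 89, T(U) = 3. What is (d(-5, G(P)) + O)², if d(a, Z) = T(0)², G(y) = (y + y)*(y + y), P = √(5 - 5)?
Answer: 9604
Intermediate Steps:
P = 0 (P = √0 = 0)
G(y) = 4*y² (G(y) = (2*y)*(2*y) = 4*y²)
d(a, Z) = 9 (d(a, Z) = 3² = 9)
(d(-5, G(P)) + O)² = (9 + 89)² = 98² = 9604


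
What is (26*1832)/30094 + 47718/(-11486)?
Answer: -222231085/86414921 ≈ -2.5717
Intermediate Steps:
(26*1832)/30094 + 47718/(-11486) = 47632*(1/30094) + 47718*(-1/11486) = 23816/15047 - 23859/5743 = -222231085/86414921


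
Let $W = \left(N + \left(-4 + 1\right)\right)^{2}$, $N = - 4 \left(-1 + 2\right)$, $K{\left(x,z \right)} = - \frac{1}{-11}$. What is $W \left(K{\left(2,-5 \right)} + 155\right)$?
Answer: $\frac{83594}{11} \approx 7599.5$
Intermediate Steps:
$K{\left(x,z \right)} = \frac{1}{11}$ ($K{\left(x,z \right)} = \left(-1\right) \left(- \frac{1}{11}\right) = \frac{1}{11}$)
$N = -4$ ($N = \left(-4\right) 1 = -4$)
$W = 49$ ($W = \left(-4 + \left(-4 + 1\right)\right)^{2} = \left(-4 - 3\right)^{2} = \left(-7\right)^{2} = 49$)
$W \left(K{\left(2,-5 \right)} + 155\right) = 49 \left(\frac{1}{11} + 155\right) = 49 \cdot \frac{1706}{11} = \frac{83594}{11}$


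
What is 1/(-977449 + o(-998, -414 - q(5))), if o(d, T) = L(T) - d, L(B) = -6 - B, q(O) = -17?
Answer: -1/976060 ≈ -1.0245e-6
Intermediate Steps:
o(d, T) = -6 - T - d (o(d, T) = (-6 - T) - d = -6 - T - d)
1/(-977449 + o(-998, -414 - q(5))) = 1/(-977449 + (-6 - (-414 - 1*(-17)) - 1*(-998))) = 1/(-977449 + (-6 - (-414 + 17) + 998)) = 1/(-977449 + (-6 - 1*(-397) + 998)) = 1/(-977449 + (-6 + 397 + 998)) = 1/(-977449 + 1389) = 1/(-976060) = -1/976060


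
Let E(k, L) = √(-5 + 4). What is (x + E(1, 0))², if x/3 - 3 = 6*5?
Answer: (99 + I)² ≈ 9800.0 + 198.0*I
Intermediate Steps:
E(k, L) = I (E(k, L) = √(-1) = I)
x = 99 (x = 9 + 3*(6*5) = 9 + 3*30 = 9 + 90 = 99)
(x + E(1, 0))² = (99 + I)²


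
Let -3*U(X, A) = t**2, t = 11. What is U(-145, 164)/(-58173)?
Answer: 121/174519 ≈ 0.00069333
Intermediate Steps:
U(X, A) = -121/3 (U(X, A) = -1/3*11**2 = -1/3*121 = -121/3)
U(-145, 164)/(-58173) = -121/3/(-58173) = -121/3*(-1/58173) = 121/174519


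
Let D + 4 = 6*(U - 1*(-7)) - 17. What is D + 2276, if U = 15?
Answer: 2387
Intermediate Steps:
D = 111 (D = -4 + (6*(15 - 1*(-7)) - 17) = -4 + (6*(15 + 7) - 17) = -4 + (6*22 - 17) = -4 + (132 - 17) = -4 + 115 = 111)
D + 2276 = 111 + 2276 = 2387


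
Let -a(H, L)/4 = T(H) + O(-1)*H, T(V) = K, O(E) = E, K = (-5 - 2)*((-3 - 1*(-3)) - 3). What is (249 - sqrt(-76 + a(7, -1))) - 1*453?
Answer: -204 - 2*I*sqrt(33) ≈ -204.0 - 11.489*I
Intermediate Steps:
K = 21 (K = -7*((-3 + 3) - 3) = -7*(0 - 3) = -7*(-3) = 21)
T(V) = 21
a(H, L) = -84 + 4*H (a(H, L) = -4*(21 - H) = -84 + 4*H)
(249 - sqrt(-76 + a(7, -1))) - 1*453 = (249 - sqrt(-76 + (-84 + 4*7))) - 1*453 = (249 - sqrt(-76 + (-84 + 28))) - 453 = (249 - sqrt(-76 - 56)) - 453 = (249 - sqrt(-132)) - 453 = (249 - 2*I*sqrt(33)) - 453 = -204 - 2*I*sqrt(33)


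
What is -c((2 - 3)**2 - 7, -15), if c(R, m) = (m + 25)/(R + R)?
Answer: 5/6 ≈ 0.83333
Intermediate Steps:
c(R, m) = (25 + m)/(2*R) (c(R, m) = (25 + m)/((2*R)) = (25 + m)*(1/(2*R)) = (25 + m)/(2*R))
-c((2 - 3)**2 - 7, -15) = -(25 - 15)/(2*((2 - 3)**2 - 7)) = -10/(2*((-1)**2 - 7)) = -10/(2*(1 - 7)) = -10/(2*(-6)) = -(-1)*10/(2*6) = -1*(-5/6) = 5/6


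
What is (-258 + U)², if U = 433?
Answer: 30625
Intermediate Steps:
(-258 + U)² = (-258 + 433)² = 175² = 30625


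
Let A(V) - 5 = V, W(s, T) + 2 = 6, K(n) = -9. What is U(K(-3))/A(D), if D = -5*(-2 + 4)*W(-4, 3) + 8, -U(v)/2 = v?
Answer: -⅔ ≈ -0.66667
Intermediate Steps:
W(s, T) = 4 (W(s, T) = -2 + 6 = 4)
U(v) = -2*v
D = -32 (D = -5*(-2 + 4)*4 + 8 = -10*4 + 8 = -5*8 + 8 = -40 + 8 = -32)
A(V) = 5 + V
U(K(-3))/A(D) = (-2*(-9))/(5 - 32) = 18/(-27) = 18*(-1/27) = -⅔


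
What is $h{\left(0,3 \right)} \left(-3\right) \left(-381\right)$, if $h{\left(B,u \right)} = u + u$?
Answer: $6858$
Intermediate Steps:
$h{\left(B,u \right)} = 2 u$
$h{\left(0,3 \right)} \left(-3\right) \left(-381\right) = 2 \cdot 3 \left(-3\right) \left(-381\right) = 6 \left(-3\right) \left(-381\right) = \left(-18\right) \left(-381\right) = 6858$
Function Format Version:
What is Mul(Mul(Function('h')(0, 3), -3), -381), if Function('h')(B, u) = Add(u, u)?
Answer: 6858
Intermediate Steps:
Function('h')(B, u) = Mul(2, u)
Mul(Mul(Function('h')(0, 3), -3), -381) = Mul(Mul(Mul(2, 3), -3), -381) = Mul(Mul(6, -3), -381) = Mul(-18, -381) = 6858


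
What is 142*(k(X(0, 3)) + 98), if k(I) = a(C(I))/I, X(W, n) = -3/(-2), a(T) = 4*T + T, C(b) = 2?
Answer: 44588/3 ≈ 14863.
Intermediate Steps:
a(T) = 5*T
X(W, n) = 3/2 (X(W, n) = -3*(-1/2) = 3/2)
k(I) = 10/I (k(I) = (5*2)/I = 10/I)
142*(k(X(0, 3)) + 98) = 142*(10/(3/2) + 98) = 142*(10*(2/3) + 98) = 142*(20/3 + 98) = 142*(314/3) = 44588/3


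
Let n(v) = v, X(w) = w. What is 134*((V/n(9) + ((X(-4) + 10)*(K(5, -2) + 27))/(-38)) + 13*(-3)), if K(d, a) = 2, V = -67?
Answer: -1169150/171 ≈ -6837.1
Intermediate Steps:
134*((V/n(9) + ((X(-4) + 10)*(K(5, -2) + 27))/(-38)) + 13*(-3)) = 134*((-67/9 + ((-4 + 10)*(2 + 27))/(-38)) + 13*(-3)) = 134*((-67*⅑ + (6*29)*(-1/38)) - 39) = 134*((-67/9 + 174*(-1/38)) - 39) = 134*((-67/9 - 87/19) - 39) = 134*(-2056/171 - 39) = 134*(-8725/171) = -1169150/171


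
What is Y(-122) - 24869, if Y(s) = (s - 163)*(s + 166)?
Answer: -37409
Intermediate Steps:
Y(s) = (-163 + s)*(166 + s)
Y(-122) - 24869 = (-27058 + (-122)² + 3*(-122)) - 24869 = (-27058 + 14884 - 366) - 24869 = -12540 - 24869 = -37409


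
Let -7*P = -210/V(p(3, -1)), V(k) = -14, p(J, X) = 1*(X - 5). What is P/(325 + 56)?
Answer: -5/889 ≈ -0.0056243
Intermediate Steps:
p(J, X) = -5 + X (p(J, X) = 1*(-5 + X) = -5 + X)
P = -15/7 (P = -(-30)/(-14) = -(-30)*(-1)/14 = -⅐*15 = -15/7 ≈ -2.1429)
P/(325 + 56) = -15/7/(325 + 56) = -15/7/381 = (1/381)*(-15/7) = -5/889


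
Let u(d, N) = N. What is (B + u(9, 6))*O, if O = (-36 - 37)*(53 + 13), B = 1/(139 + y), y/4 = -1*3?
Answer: -3676134/127 ≈ -28946.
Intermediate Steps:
y = -12 (y = 4*(-1*3) = 4*(-3) = -12)
B = 1/127 (B = 1/(139 - 12) = 1/127 ≈ 0.0078740)
O = -4818 (O = -73*66 = -4818)
(B + u(9, 6))*O = (1/127 + 6)*(-4818) = (763/127)*(-4818) = -3676134/127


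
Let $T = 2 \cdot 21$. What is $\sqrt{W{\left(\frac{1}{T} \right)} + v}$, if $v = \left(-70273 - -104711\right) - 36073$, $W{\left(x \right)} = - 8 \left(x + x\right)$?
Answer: $\frac{i \sqrt{721203}}{21} \approx 40.44 i$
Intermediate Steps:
$T = 42$
$W{\left(x \right)} = - 16 x$ ($W{\left(x \right)} = - 8 \cdot 2 x = - 16 x$)
$v = -1635$ ($v = \left(-70273 + 104711\right) - 36073 = 34438 - 36073 = -1635$)
$\sqrt{W{\left(\frac{1}{T} \right)} + v} = \sqrt{- \frac{16}{42} - 1635} = \sqrt{\left(-16\right) \frac{1}{42} - 1635} = \sqrt{- \frac{8}{21} - 1635} = \sqrt{- \frac{34343}{21}} = \frac{i \sqrt{721203}}{21}$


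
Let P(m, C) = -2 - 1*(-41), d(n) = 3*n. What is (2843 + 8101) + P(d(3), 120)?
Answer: 10983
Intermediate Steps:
P(m, C) = 39 (P(m, C) = -2 + 41 = 39)
(2843 + 8101) + P(d(3), 120) = (2843 + 8101) + 39 = 10944 + 39 = 10983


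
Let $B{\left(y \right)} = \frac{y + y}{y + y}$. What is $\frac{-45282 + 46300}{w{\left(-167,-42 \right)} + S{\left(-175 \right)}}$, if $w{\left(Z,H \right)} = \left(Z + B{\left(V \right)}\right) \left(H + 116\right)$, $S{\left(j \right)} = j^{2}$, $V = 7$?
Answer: $\frac{1018}{18341} \approx 0.055504$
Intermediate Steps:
$B{\left(y \right)} = 1$ ($B{\left(y \right)} = \frac{2 y}{2 y} = 2 y \frac{1}{2 y} = 1$)
$w{\left(Z,H \right)} = \left(1 + Z\right) \left(116 + H\right)$ ($w{\left(Z,H \right)} = \left(Z + 1\right) \left(H + 116\right) = \left(1 + Z\right) \left(116 + H\right)$)
$\frac{-45282 + 46300}{w{\left(-167,-42 \right)} + S{\left(-175 \right)}} = \frac{-45282 + 46300}{\left(116 - 42 + 116 \left(-167\right) - -7014\right) + \left(-175\right)^{2}} = \frac{1018}{\left(116 - 42 - 19372 + 7014\right) + 30625} = \frac{1018}{-12284 + 30625} = \frac{1018}{18341}$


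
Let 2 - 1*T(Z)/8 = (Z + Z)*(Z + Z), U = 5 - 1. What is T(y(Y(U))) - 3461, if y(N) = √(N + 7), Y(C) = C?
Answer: -3797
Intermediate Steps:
U = 4
y(N) = √(7 + N)
T(Z) = 16 - 32*Z² (T(Z) = 16 - 8*(Z + Z)*(Z + Z) = 16 - 8*2*Z*2*Z = 16 - 32*Z²)
T(y(Y(U))) - 3461 = (16 - 32*(√(7 + 4))²) - 3461 = (16 - 32*(√11)²) - 3461 = (16 - 32*11) - 3461 = (16 - 352) - 3461 = -336 - 3461 = -3797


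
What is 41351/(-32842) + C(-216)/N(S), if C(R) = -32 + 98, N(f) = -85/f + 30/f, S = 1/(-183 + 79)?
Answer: -5326367/4269460 ≈ -1.2476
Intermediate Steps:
S = -1/104 (S = 1/(-104) = -1/104 ≈ -0.0096154)
N(f) = -55/f
C(R) = 66
41351/(-32842) + C(-216)/N(S) = 41351/(-32842) + 66/((-55/(-1/104))) = 41351*(-1/32842) + 66/((-55*(-104))) = -41351/32842 + 66/5720 = -41351/32842 + 66*(1/5720) = -41351/32842 + 3/260 = -5326367/4269460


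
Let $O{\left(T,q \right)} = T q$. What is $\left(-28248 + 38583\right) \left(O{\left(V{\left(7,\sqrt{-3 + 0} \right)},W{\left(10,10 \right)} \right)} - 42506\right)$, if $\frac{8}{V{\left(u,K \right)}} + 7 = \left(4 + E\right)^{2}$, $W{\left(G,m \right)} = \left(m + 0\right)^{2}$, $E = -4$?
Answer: $- \frac{3083364570}{7} \approx -4.4048 \cdot 10^{8}$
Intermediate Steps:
$W{\left(G,m \right)} = m^{2}$
$V{\left(u,K \right)} = - \frac{8}{7}$ ($V{\left(u,K \right)} = \frac{8}{-7 + \left(4 - 4\right)^{2}} = \frac{8}{-7 + 0^{2}} = \frac{8}{-7 + 0} = \frac{8}{-7} = 8 \left(- \frac{1}{7}\right) = - \frac{8}{7}$)
$\left(-28248 + 38583\right) \left(O{\left(V{\left(7,\sqrt{-3 + 0} \right)},W{\left(10,10 \right)} \right)} - 42506\right) = \left(-28248 + 38583\right) \left(- \frac{8 \cdot 10^{2}}{7} - 42506\right) = 10335 \left(\left(- \frac{8}{7}\right) 100 - 42506\right) = 10335 \left(- \frac{800}{7} - 42506\right) = 10335 \left(- \frac{298342}{7}\right) = - \frac{3083364570}{7}$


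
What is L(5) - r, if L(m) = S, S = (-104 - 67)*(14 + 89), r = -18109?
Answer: 496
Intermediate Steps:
S = -17613 (S = -171*103 = -17613)
L(m) = -17613
L(5) - r = -17613 - 1*(-18109) = -17613 + 18109 = 496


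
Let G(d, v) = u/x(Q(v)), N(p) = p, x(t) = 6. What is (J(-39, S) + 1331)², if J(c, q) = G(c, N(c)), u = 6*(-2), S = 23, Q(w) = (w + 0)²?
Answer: 1766241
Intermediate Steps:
Q(w) = w²
u = -12
G(d, v) = -2 (G(d, v) = -12/6 = -12*⅙ = -2)
J(c, q) = -2
(J(-39, S) + 1331)² = (-2 + 1331)² = 1329² = 1766241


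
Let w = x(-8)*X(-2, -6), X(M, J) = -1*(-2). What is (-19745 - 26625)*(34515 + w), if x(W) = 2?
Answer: -1600646030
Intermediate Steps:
X(M, J) = 2
w = 4 (w = 2*2 = 4)
(-19745 - 26625)*(34515 + w) = (-19745 - 26625)*(34515 + 4) = -46370*34519 = -1600646030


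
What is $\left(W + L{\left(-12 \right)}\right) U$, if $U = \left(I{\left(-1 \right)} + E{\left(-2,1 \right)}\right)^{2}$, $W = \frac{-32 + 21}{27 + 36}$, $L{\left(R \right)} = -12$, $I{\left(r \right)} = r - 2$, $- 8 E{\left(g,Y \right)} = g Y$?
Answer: $- \frac{92807}{1008} \approx -92.07$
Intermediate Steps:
$E{\left(g,Y \right)} = - \frac{Y g}{8}$ ($E{\left(g,Y \right)} = - \frac{g Y}{8} = - \frac{Y g}{8}$)
$I{\left(r \right)} = -2 + r$
$W = - \frac{11}{63} \approx -0.1746$
$U = \frac{121}{16}$ ($U = \left(\left(-2 - 1\right) - \frac{1}{8} \left(-2\right)\right)^{2} = \left(-3 + \frac{1}{4}\right)^{2} = \left(- \frac{11}{4}\right)^{2} = \frac{121}{16} \approx 7.5625$)
$\left(W + L{\left(-12 \right)}\right) U = \left(- \frac{11}{63} - 12\right) \frac{121}{16} = \left(- \frac{767}{63}\right) \frac{121}{16} = - \frac{92807}{1008}$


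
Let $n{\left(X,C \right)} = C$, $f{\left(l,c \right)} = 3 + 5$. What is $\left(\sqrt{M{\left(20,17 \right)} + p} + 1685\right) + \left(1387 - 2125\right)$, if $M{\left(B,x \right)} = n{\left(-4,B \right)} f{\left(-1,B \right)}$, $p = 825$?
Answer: $947 + \sqrt{985} \approx 978.38$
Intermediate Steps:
$f{\left(l,c \right)} = 8$
$M{\left(B,x \right)} = 8 B$ ($M{\left(B,x \right)} = B 8 = 8 B$)
$\left(\sqrt{M{\left(20,17 \right)} + p} + 1685\right) + \left(1387 - 2125\right) = \left(\sqrt{8 \cdot 20 + 825} + 1685\right) + \left(1387 - 2125\right) = \left(\sqrt{160 + 825} + 1685\right) + \left(1387 - 2125\right) = \left(\sqrt{985} + 1685\right) - 738 = \left(1685 + \sqrt{985}\right) - 738 = 947 + \sqrt{985}$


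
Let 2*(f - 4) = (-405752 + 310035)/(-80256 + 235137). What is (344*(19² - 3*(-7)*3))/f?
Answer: 45180646272/1143331 ≈ 39517.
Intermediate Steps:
f = 1143331/309762 (f = 4 + ((-405752 + 310035)/(-80256 + 235137))/2 = 4 + (-95717/154881)/2 = 4 + (-95717*1/154881)/2 = 4 + (½)*(-95717/154881) = 4 - 95717/309762 = 1143331/309762 ≈ 3.6910)
(344*(19² - 3*(-7)*3))/f = (344*(19² - 3*(-7)*3))/(1143331/309762) = (344*(361 + 21*3))*(309762/1143331) = (344*(361 + 63))*(309762/1143331) = (344*424)*(309762/1143331) = 145856*(309762/1143331) = 45180646272/1143331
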